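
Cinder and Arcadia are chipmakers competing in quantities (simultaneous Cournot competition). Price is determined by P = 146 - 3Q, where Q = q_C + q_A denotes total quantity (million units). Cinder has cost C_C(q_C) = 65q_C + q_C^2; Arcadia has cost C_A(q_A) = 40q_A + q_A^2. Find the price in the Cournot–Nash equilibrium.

Cinder's profit: π_C = (146 - 3Q)q_C - (65q_C + q_C²). Setting ∂π_C/∂q_C = 0: 81 - 8q_C - 3(q_A) = 0.
Arcadia's profit: π_A = (146 - 3Q)q_A - (40q_A + q_A²). Setting ∂π_A/∂q_A = 0: 106 - 8q_A - 3(q_C) = 0.
Best responses: q_C = (81 - 3q_A)/8, q_A = (106 - 3q_C)/8.
Solving the pair: q_C = 6, q_A = 11.
Total output Q = 17, so price P = 146 - 3·17 = 95.

95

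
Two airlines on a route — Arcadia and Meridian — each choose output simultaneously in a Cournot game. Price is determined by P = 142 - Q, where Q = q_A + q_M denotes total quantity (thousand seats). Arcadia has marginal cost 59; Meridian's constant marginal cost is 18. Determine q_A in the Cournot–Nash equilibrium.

14

Arcadia's profit: π_A = (142 - Q)q_A - (59q_A). Setting ∂π_A/∂q_A = 0: 83 - 2q_A - (q_M) = 0.
Meridian's first-order condition: 124 - 2q_M - (q_A) = 0.
So q_A = (83 - q_M)/2 and q_M = (124 - q_A)/2.
Substituting one into the other gives q_A = 14 and q_M = 55.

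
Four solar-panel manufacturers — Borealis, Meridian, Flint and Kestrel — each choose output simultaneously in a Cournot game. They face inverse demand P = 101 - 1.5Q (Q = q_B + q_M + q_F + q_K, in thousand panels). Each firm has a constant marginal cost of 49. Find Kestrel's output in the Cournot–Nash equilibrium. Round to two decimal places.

Each firm earns π_i = (101 - 1.5Q)q_i - 49q_i.
First-order condition (treating rivals' output as given): 52 - 3q_i - (3/2)·Σ_{j≠i} q_j = 0.
By symmetry each firm produces the same amount; substituting Σ_{j≠i} q_j = 3q_i yields q_i = 52/(15/2) = 104/15.

6.93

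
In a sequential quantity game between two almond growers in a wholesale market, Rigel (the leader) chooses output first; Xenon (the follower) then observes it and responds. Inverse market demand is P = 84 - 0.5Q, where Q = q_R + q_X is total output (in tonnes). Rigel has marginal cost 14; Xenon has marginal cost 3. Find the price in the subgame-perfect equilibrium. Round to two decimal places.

28.75

The follower Xenon best-responds to any q_R: π_X = (84 - 0.5Q)q_X - 3q_X.
Follower FOC: 81 - (1/2)q_R - q_X = 0, so q_X(q_R) = (81 - (1/2)q_R).
Rigel substitutes q_X(q_R) into its own profit: π_R = q_R(84 - (1/2)q_R - (81 - (1/2)q_R)/2) - 14q_R = (87/2 - (1/4)q_R)q_R - 14q_R.
Leader FOC: 59/2 - (1/2)q_R = 0, so q_R = 59.
Then q_X = (81 - (1/2)·59) = 103/2.
Total output Q = 221/2, so price P = 84 - (1/2)·(221/2) = 115/4.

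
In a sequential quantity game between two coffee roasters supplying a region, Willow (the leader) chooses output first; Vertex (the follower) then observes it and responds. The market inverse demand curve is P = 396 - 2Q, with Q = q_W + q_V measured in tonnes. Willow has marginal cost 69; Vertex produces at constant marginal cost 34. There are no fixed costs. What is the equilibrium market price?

The follower Vertex best-responds to any q_W: π_V = (396 - 2Q)q_V - 34q_V.
Setting the follower's marginal profit to zero, 362 - 2q_W - 4q_V = 0, i.e. q_V = (362 - 2q_W)/4.
The leader anticipates this reaction. Substituting into P = 396 - 2Q gives P = 215 - q_W, so π_W = (215 - q_W)q_W - 69q_W.
Maximising: ∂π_W/∂q_W = 146 - 2q_W = 0, giving q_W = 73.
Then q_V = (362 - 2·73)/4 = 54.
Total output Q = 127, so price P = 396 - 2·127 = 142.

142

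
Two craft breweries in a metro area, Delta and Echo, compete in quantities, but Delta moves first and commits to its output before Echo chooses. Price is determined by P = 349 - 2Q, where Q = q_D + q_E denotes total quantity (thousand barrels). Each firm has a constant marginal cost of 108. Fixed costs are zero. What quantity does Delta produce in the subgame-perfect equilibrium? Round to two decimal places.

60.25

The follower Echo best-responds to any q_D: π_E = (349 - 2Q)q_E - 108q_E.
Setting the follower's marginal profit to zero, 241 - 2q_D - 4q_E = 0, i.e. q_E = (241 - 2q_D)/4.
The leader anticipates this reaction. Substituting into P = 349 - 2Q gives P = 457/2 - q_D, so π_D = (457/2 - q_D)q_D - 108q_D.
Maximising: ∂π_D/∂q_D = 241/2 - 2q_D = 0, giving q_D = 241/4.
Then q_E = (241 - 2·(241/4))/4 = 241/8.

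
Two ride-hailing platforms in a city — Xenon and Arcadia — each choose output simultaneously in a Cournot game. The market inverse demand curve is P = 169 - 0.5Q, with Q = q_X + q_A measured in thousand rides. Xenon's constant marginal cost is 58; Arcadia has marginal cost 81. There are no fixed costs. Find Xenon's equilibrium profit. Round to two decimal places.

Xenon's profit: π_X = (169 - 0.5Q)q_X - (58q_X). Setting ∂π_X/∂q_X = 0: 111 - q_X - (1/2)(q_A) = 0.
Arcadia's profit: π_A = (169 - 0.5Q)q_A - (81q_A). Setting ∂π_A/∂q_A = 0: 88 - q_A - (1/2)(q_X) = 0.
So q_X = (111 - (1/2)q_A) and q_A = (88 - (1/2)q_X).
Solving the pair: q_X = 268/3, q_A = 130/3.
Price P = 169 - (1/2)·(398/3) = 308/3.
Xenon's profit: (308/3 - 58)·(268/3) = 3990.2222.

3990.22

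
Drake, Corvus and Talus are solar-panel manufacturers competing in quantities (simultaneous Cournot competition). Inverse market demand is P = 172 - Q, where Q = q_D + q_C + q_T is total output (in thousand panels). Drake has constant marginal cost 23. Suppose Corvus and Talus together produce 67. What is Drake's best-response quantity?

With rivals' combined output fixed at 67, Drake's profit is π_D = (172 - 67 - q_D)q_D - (23q_D) = (105 - q_D)q_D - (23q_D).
∂π_D/∂q_D = 82 - 2q_D = 0, so q_D = 41.

41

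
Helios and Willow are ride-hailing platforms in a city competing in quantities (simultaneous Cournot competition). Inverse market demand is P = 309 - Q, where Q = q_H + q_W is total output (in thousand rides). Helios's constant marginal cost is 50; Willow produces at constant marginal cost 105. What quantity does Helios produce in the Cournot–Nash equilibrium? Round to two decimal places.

Helios's profit: π_H = (309 - Q)q_H - (50q_H). Setting ∂π_H/∂q_H = 0: 259 - 2q_H - (q_W) = 0.
Willow's profit: π_W = (309 - Q)q_W - (105q_W). Setting ∂π_W/∂q_W = 0: 204 - 2q_W - (q_H) = 0.
So q_H = (259 - q_W)/2 and q_W = (204 - q_H)/2.
Substituting one into the other gives q_H = 314/3 and q_W = 149/3.

104.67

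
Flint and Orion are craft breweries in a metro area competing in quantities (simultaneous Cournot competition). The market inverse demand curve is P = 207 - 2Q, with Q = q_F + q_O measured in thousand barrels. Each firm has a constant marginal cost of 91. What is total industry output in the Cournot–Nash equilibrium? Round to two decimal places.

A representative firm's profit is π_i = q_i(207 - 2Q) - 91q_i.
First-order condition (treating rivals' output as given): 116 - 4q_i - 2q_j = 0.
By symmetry each firm produces the same amount; substituting q_j = q_i yields q_i = 116/6 = 58/3.
Total output Q = 58/3 + 58/3 = 116/3.

38.67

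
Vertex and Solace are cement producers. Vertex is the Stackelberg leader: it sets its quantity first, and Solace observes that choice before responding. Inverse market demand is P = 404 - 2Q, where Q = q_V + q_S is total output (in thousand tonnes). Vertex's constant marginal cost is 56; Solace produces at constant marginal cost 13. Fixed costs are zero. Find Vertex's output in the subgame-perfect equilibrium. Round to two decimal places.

76.25

Solve by backward induction. Given q_V, the follower Solace maximises π_S = (404 - 2q_V - 2q_S)q_S - 13q_S.
Setting the follower's marginal profit to zero, 391 - 2q_V - 4q_S = 0, i.e. q_S = (391 - 2q_V)/4.
Vertex substitutes q_S(q_V) into its own profit: π_V = q_V(404 - 2q_V - (391 - 2q_V)/2) - 56q_V = (417/2 - q_V)q_V - 56q_V.
Leader FOC: 305/2 - 2q_V = 0, so q_V = 305/4.
Then q_S = (391 - 2·(305/4))/4 = 477/8.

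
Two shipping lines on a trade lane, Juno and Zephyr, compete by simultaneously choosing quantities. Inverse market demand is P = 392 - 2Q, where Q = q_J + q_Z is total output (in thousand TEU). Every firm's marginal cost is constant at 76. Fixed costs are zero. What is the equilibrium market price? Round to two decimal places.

181.33

A representative firm's profit is π_i = q_i(392 - 2Q) - 76q_i.
First-order condition (treating rivals' output as given): 316 - 4q_i - 2q_j = 0.
With identical firms every q_j equals q_i, so q_j = q_i and 316 = 6q_i, giving q_i = 158/3.
Total output Q = 316/3, so price P = 392 - 2·(316/3) = 544/3.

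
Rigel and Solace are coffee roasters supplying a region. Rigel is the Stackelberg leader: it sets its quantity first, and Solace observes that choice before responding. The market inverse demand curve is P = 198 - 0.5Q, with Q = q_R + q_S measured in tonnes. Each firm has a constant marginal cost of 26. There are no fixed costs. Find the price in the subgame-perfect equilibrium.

69

Solve by backward induction. Given q_R, the follower Solace maximises π_S = (198 - (1/2)q_R - (1/2)q_S)q_S - 26q_S.
Follower FOC: 172 - (1/2)q_R - q_S = 0, so q_S(q_R) = (172 - (1/2)q_R).
Rigel substitutes q_S(q_R) into its own profit: π_R = q_R(198 - (1/2)q_R - (172 - (1/2)q_R)/2) - 26q_R = (112 - (1/4)q_R)q_R - 26q_R.
Maximising: ∂π_R/∂q_R = 86 - (1/2)q_R = 0, giving q_R = 172.
Then q_S = (172 - (1/2)·172) = 86.
Total output Q = 258, so price P = 198 - (1/2)·258 = 69.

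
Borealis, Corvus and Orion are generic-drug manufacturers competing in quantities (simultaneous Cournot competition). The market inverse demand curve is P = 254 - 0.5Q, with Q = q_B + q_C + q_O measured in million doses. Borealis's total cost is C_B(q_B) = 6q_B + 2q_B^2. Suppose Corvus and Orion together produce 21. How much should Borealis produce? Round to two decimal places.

47.50

With rivals' combined output fixed at 21, Borealis's profit is π_B = (254 - (1/2)·21 - (1/2)q_B)q_B - (6q_B + 2q_B²) = (487/2 - (1/2)q_B)q_B - (6q_B + 2q_B²).
∂π_B/∂q_B = 475/2 - 5q_B = 0, so q_B = 95/2.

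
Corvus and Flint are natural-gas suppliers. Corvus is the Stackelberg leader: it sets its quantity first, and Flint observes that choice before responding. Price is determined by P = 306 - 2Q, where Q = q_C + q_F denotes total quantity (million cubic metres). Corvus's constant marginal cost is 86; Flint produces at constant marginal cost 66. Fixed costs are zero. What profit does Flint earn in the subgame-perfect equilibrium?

2450

The follower Flint best-responds to any q_C: π_F = (306 - 2Q)q_F - 66q_F.
∂π_F/∂q_F = 240 - 2q_C - 4q_F = 0 gives the reaction function q_F = (240 - 2q_C)/4.
Corvus substitutes q_F(q_C) into its own profit: π_C = q_C(306 - 2q_C - (240 - 2q_C)/2) - 86q_C = (186 - q_C)q_C - 86q_C.
Leader FOC: 100 - 2q_C = 0, so q_C = 50.
Then q_F = (240 - 2·50)/4 = 35.
Price P = 306 - 2·85 = 136.
Flint's profit: (136 - 66)·35 = 2450.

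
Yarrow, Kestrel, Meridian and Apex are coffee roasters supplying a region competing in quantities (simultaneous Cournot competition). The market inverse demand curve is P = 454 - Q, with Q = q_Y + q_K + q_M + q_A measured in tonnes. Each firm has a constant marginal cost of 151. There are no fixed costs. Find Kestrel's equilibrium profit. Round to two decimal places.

3672.36

A representative firm's profit is π_i = q_i(454 - Q) - 151q_i.
First-order condition (treating rivals' output as given): 303 - 2q_i - Σ_{j≠i} q_j = 0.
By symmetry each firm produces the same amount; substituting Σ_{j≠i} q_j = 3q_i yields q_i = 303/5.
Price P = 454 - 1212/5 = 1058/5.
Kestrel's profit: (1058/5 - 151)·(303/5) = 3672.3600.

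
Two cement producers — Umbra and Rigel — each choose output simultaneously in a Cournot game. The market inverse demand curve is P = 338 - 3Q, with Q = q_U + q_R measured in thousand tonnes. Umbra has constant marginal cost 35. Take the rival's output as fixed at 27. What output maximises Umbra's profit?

37

With the rival's output fixed at 27, Umbra's profit is π_U = (338 - 3·27 - 3q_U)q_U - (35q_U) = (257 - 3q_U)q_U - (35q_U).
∂π_U/∂q_U = 222 - 6q_U = 0, so q_U = 37.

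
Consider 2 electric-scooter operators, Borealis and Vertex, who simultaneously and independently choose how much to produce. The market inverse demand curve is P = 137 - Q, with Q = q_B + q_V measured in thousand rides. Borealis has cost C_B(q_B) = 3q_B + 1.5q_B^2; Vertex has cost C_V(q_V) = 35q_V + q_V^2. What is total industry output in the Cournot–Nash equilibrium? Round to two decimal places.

Borealis's profit: π_B = (137 - Q)q_B - (3q_B + (3/2)q_B²). Setting ∂π_B/∂q_B = 0: 134 - 5q_B - (q_V) = 0.
Vertex's profit: π_V = (137 - Q)q_V - (35q_V + q_V²). Setting ∂π_V/∂q_V = 0: 102 - 4q_V - (q_B) = 0.
So q_B = (134 - q_V)/5 and q_V = (102 - q_B)/4.
Substituting one into the other gives q_B = 434/19 and q_V = 376/19.
Total output Q = 434/19 + 376/19 = 810/19.

42.63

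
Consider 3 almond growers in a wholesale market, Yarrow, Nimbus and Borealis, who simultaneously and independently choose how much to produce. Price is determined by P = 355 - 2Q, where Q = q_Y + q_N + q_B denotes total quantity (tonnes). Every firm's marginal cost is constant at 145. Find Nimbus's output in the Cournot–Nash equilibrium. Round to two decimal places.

A representative firm's profit is π_i = q_i(355 - 2Q) - 145q_i.
First-order condition (treating rivals' output as given): 210 - 4q_i - 2·Σ_{j≠i} q_j = 0.
With identical firms every q_j equals q_i, so Σ_{j≠i} q_j = 2q_i and 210 = 8q_i, giving q_i = 105/4.

26.25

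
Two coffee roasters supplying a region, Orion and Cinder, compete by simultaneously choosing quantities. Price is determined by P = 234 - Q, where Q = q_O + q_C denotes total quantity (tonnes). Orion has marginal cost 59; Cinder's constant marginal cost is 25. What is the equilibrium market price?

106

Orion's profit: π_O = (234 - Q)q_O - (59q_O). Setting ∂π_O/∂q_O = 0: 175 - 2q_O - (q_C) = 0.
Cinder's profit: π_C = (234 - Q)q_C - (25q_C). Setting ∂π_C/∂q_C = 0: 209 - 2q_C - (q_O) = 0.
So q_O = (175 - q_C)/2 and q_C = (209 - q_O)/2.
Substituting one into the other gives q_O = 47 and q_C = 81.
Total output Q = 128, so price P = 234 - 128 = 106.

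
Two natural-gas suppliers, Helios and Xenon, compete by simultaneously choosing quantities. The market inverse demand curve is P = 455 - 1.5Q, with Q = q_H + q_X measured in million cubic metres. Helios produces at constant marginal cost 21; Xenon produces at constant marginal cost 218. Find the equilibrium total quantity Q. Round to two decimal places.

149.11

Helios's profit: π_H = (455 - 1.5Q)q_H - (21q_H). Setting ∂π_H/∂q_H = 0: 434 - 3q_H - (3/2)(q_X) = 0.
Xenon's first-order condition: 237 - 3q_X - (3/2)(q_H) = 0.
So q_H = (434 - (3/2)q_X)/3 and q_X = (237 - (3/2)q_H)/3.
Substituting one into the other gives q_H = 1262/9 and q_X = 80/9.
Total output Q = 1262/9 + 80/9 = 1342/9.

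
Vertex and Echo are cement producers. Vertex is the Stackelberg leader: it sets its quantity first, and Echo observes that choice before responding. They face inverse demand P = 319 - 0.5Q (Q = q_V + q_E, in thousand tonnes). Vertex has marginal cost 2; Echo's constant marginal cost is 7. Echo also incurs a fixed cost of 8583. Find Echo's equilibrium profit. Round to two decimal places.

Solve by backward induction. Given q_V, the follower Echo maximises π_E = (319 - (1/2)q_V - (1/2)q_E)q_E - 7q_E.
Follower FOC: 312 - (1/2)q_V - q_E = 0, so q_E(q_V) = (312 - (1/2)q_V).
The leader anticipates this reaction. Substituting into P = 319 - 0.5Q gives P = 163 - (1/4)q_V, so π_V = (163 - (1/4)q_V)q_V - 2q_V.
The leader's first-order condition 161 - (1/2)q_V = 0 yields q_V = 322.
Then q_E = (312 - (1/2)·322) = 151.
Price P = 319 - (1/2)·473 = 165/2.
Echo's profit: (165/2 - 7)·151 - 8583 = 2817.5000.

2817.50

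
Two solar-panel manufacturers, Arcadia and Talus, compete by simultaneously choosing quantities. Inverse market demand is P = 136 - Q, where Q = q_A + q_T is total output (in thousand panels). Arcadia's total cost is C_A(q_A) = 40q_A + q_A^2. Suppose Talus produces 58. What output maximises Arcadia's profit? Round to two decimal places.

With the rival's output fixed at 58, Arcadia's profit is π_A = (136 - 58 - q_A)q_A - (40q_A + q_A²) = (78 - q_A)q_A - (40q_A + q_A²).
∂π_A/∂q_A = 38 - 4q_A = 0, so q_A = 19/2.

9.50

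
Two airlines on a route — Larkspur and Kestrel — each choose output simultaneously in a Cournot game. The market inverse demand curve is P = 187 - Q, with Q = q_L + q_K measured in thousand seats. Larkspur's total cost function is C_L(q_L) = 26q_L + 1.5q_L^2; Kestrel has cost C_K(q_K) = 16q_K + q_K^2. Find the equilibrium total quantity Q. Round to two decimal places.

61.42

Larkspur's profit: π_L = (187 - Q)q_L - (26q_L + (3/2)q_L²). Setting ∂π_L/∂q_L = 0: 161 - 5q_L - (q_K) = 0.
Kestrel's profit: π_K = (187 - Q)q_K - (16q_K + q_K²). Setting ∂π_K/∂q_K = 0: 171 - 4q_K - (q_L) = 0.
Best responses: q_L = (161 - q_K)/5, q_K = (171 - q_L)/4.
Solving the pair: q_L = 473/19, q_K = 694/19.
Total output Q = 473/19 + 694/19 = 1167/19.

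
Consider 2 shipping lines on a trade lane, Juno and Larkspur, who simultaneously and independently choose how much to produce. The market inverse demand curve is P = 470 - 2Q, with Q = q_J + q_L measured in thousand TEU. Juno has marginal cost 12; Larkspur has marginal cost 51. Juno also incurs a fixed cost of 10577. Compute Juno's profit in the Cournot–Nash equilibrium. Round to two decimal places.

3145.72

Juno's profit: π_J = (470 - 2Q)q_J - (12q_J). Setting ∂π_J/∂q_J = 0: 458 - 4q_J - 2(q_L) = 0.
Larkspur's first-order condition: 419 - 4q_L - 2(q_J) = 0.
Rearranging gives the reaction functions q_J = (458 - 2q_L)/4 and q_L = (419 - 2q_J)/4.
Substituting one into the other gives q_J = 497/6 and q_L = 190/3.
Price P = 470 - 2·(877/6) = 533/3.
Juno's profit: (533/3 - 12)·(497/6) - 10577 = 3145.7222.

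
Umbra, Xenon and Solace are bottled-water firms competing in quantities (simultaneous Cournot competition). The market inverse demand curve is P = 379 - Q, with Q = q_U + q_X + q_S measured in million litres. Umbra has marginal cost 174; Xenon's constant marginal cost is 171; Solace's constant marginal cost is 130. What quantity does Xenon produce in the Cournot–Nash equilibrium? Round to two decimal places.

Umbra's profit: π_U = (379 - Q)q_U - (174q_U). Setting ∂π_U/∂q_U = 0: 205 - 2q_U - (q_X + q_S) = 0.
Xenon's first-order condition: 208 - 2q_X - (q_U + q_S) = 0.
Solace's profit: π_S = (379 - Q)q_S - (130q_S). Setting ∂π_S/∂q_S = 0: 249 - 2q_S - (q_U + q_X) = 0.
Adding the 3 conditions: 662 − 2Q − 2Q = 0, i.e. Q = 331/2.
Back-substituting: q_U = (205 − 331/2) = 79/2, q_X = (208 − 331/2) = 85/2, q_S = (249 − 331/2) = 167/2.

42.50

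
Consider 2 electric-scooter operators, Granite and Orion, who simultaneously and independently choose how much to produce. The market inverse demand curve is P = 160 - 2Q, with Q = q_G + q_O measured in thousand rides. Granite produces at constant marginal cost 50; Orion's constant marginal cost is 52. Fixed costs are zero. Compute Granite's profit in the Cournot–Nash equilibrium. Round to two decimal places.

Granite's profit: π_G = (160 - 2Q)q_G - (50q_G). Setting ∂π_G/∂q_G = 0: 110 - 4q_G - 2(q_O) = 0.
Orion's first-order condition: 108 - 4q_O - 2(q_G) = 0.
Best responses: q_G = (110 - 2q_O)/4, q_O = (108 - 2q_G)/4.
Substituting one into the other gives q_G = 56/3 and q_O = 53/3.
Price P = 160 - 2·(109/3) = 262/3.
Granite's profit: (262/3 - 50)·(56/3) = 696.8889.

696.89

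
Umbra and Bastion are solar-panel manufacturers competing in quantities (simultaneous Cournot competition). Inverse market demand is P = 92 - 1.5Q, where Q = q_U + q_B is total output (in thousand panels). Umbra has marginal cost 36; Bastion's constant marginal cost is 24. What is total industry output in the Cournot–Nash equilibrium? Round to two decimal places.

27.56

Umbra's profit: π_U = (92 - 1.5Q)q_U - (36q_U). Setting ∂π_U/∂q_U = 0: 56 - 3q_U - (3/2)(q_B) = 0.
Bastion's profit: π_B = (92 - 1.5Q)q_B - (24q_B). Setting ∂π_B/∂q_B = 0: 68 - 3q_B - (3/2)(q_U) = 0.
Best responses: q_U = (56 - (3/2)q_B)/3, q_B = (68 - (3/2)q_U)/3.
Substituting one into the other gives q_U = 88/9 and q_B = 160/9.
Total output Q = 88/9 + 160/9 = 248/9.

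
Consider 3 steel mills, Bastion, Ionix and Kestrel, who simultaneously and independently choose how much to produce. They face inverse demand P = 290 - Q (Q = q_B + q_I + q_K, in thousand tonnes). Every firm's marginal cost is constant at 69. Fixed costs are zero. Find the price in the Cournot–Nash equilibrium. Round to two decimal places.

124.25

A representative firm's profit is π_i = q_i(290 - Q) - 69q_i.
Setting ∂π_i/∂q_i = 0 with rivals' quantities fixed: 221 - 2q_i - Σ_{j≠i} q_j = 0.
With identical firms every q_j equals q_i, so Σ_{j≠i} q_j = 2q_i and 221 = 4q_i, giving q_i = 221/4.
Total output Q = 663/4, so price P = 290 - 663/4 = 497/4.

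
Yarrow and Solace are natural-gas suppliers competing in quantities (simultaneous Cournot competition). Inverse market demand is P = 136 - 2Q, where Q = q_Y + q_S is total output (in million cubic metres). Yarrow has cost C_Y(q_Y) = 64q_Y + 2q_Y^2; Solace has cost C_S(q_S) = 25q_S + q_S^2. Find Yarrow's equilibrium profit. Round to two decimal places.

91.12

Yarrow's profit: π_Y = (136 - 2Q)q_Y - (64q_Y + 2q_Y²). Setting ∂π_Y/∂q_Y = 0: 72 - 8q_Y - 2(q_S) = 0.
Solace's profit: π_S = (136 - 2Q)q_S - (25q_S + q_S²). Setting ∂π_S/∂q_S = 0: 111 - 6q_S - 2(q_Y) = 0.
So q_Y = (72 - 2q_S)/8 and q_S = (111 - 2q_Y)/6.
Solving the pair: q_Y = 105/22, q_S = 186/11.
Price P = 136 - 2·(477/22) = 1019/11.
Yarrow's profit: (1019/11)·(105/22) - 64·(105/22) - 2(105/22)² = 91.1157.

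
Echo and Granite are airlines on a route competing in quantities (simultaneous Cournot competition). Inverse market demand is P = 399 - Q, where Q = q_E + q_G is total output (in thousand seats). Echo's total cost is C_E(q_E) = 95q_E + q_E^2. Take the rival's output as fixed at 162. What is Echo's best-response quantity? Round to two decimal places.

35.50

With the rival's output fixed at 162, Echo's profit is π_E = (399 - 162 - q_E)q_E - (95q_E + q_E²) = (237 - q_E)q_E - (95q_E + q_E²).
∂π_E/∂q_E = 142 - 4q_E = 0, so q_E = 71/2.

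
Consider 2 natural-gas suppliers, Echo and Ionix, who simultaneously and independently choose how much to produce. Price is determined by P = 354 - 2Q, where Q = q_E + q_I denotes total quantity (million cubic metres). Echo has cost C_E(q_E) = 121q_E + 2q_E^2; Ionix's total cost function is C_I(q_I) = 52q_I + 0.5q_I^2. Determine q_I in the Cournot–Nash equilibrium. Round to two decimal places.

Echo's profit: π_E = (354 - 2Q)q_E - (121q_E + 2q_E²). Setting ∂π_E/∂q_E = 0: 233 - 8q_E - 2(q_I) = 0.
Ionix's profit: π_I = (354 - 2Q)q_I - (52q_I + (1/2)q_I²). Setting ∂π_I/∂q_I = 0: 302 - 5q_I - 2(q_E) = 0.
Best responses: q_E = (233 - 2q_I)/8, q_I = (302 - 2q_E)/5.
Substituting one into the other gives q_E = 187/12 and q_I = 325/6.

54.17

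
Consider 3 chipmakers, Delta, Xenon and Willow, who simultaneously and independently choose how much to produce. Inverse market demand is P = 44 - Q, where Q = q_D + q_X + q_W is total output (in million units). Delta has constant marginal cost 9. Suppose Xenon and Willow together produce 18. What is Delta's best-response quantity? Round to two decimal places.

With rivals' combined output fixed at 18, Delta's profit is π_D = (44 - 18 - q_D)q_D - (9q_D) = (26 - q_D)q_D - (9q_D).
∂π_D/∂q_D = 17 - 2q_D = 0, so q_D = 17/2.

8.50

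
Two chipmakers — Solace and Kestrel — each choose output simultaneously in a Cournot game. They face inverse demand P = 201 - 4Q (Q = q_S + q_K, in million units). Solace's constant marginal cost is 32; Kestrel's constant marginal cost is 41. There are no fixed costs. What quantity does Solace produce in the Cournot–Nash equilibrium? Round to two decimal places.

Solace's profit: π_S = (201 - 4Q)q_S - (32q_S). Setting ∂π_S/∂q_S = 0: 169 - 8q_S - 4(q_K) = 0.
Kestrel's first-order condition: 160 - 8q_K - 4(q_S) = 0.
Best responses: q_S = (169 - 4q_K)/8, q_K = (160 - 4q_S)/8.
Solving the pair: q_S = 89/6, q_K = 151/12.

14.83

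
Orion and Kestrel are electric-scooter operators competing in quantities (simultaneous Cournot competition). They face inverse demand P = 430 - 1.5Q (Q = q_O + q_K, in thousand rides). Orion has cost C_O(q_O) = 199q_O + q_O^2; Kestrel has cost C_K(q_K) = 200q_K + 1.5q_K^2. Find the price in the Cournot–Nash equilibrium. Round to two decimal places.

Orion's profit: π_O = (430 - 1.5Q)q_O - (199q_O + q_O²). Setting ∂π_O/∂q_O = 0: 231 - 5q_O - (3/2)(q_K) = 0.
Kestrel's profit: π_K = (430 - 1.5Q)q_K - (200q_K + (3/2)q_K²). Setting ∂π_K/∂q_K = 0: 230 - 6q_K - (3/2)(q_O) = 0.
Rearranging gives the reaction functions q_O = (231 - (3/2)q_K)/5 and q_K = (230 - (3/2)q_O)/6.
Substituting one into the other gives q_O = 1388/37 and q_K = 28.9550.
Total output Q = 66.4685, so price P = 430 - (3/2)·66.4685 = 330.2973.

330.30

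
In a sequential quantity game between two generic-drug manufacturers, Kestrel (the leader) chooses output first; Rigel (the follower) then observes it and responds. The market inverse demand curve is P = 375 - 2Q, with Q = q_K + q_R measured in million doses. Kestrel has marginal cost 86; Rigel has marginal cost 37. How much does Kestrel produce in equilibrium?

Solve by backward induction. Given q_K, the follower Rigel maximises π_R = (375 - 2q_K - 2q_R)q_R - 37q_R.
∂π_R/∂q_R = 338 - 2q_K - 4q_R = 0 gives the reaction function q_R = (338 - 2q_K)/4.
The leader anticipates this reaction. Substituting into P = 375 - 2Q gives P = 206 - q_K, so π_K = (206 - q_K)q_K - 86q_K.
The leader's first-order condition 120 - 2q_K = 0 yields q_K = 60.
Then q_R = (338 - 2·60)/4 = 109/2.

60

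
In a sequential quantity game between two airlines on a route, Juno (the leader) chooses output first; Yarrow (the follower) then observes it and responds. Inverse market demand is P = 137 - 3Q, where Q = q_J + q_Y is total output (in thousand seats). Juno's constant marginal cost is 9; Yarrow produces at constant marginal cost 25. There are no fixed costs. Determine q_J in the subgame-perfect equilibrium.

24

The follower Yarrow best-responds to any q_J: π_Y = (137 - 3Q)q_Y - 25q_Y.
Setting the follower's marginal profit to zero, 112 - 3q_J - 6q_Y = 0, i.e. q_Y = (112 - 3q_J)/6.
Juno substitutes q_Y(q_J) into its own profit: π_J = q_J(137 - 3q_J - (112 - 3q_J)/2) - 9q_J = (81 - (3/2)q_J)q_J - 9q_J.
Maximising: ∂π_J/∂q_J = 72 - 3q_J = 0, giving q_J = 24.
Then q_Y = (112 - 3·24)/6 = 20/3.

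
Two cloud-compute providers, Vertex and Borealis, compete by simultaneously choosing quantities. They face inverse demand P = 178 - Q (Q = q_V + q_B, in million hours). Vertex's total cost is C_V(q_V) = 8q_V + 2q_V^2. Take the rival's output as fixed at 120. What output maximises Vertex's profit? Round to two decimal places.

8.33

With the rival's output fixed at 120, Vertex's profit is π_V = (178 - 120 - q_V)q_V - (8q_V + 2q_V²) = (58 - q_V)q_V - (8q_V + 2q_V²).
∂π_V/∂q_V = 50 - 6q_V = 0, so q_V = 25/3.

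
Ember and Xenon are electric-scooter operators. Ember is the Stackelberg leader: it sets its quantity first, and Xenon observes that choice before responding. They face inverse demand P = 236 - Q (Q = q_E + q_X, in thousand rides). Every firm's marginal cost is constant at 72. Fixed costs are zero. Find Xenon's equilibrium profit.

1681

The follower Xenon best-responds to any q_E: π_X = (236 - Q)q_X - 72q_X.
Setting the follower's marginal profit to zero, 164 - q_E - 2q_X = 0, i.e. q_X = (164 - q_E)/2.
Ember substitutes q_X(q_E) into its own profit: π_E = q_E(236 - q_E - (164 - q_E)/2) - 72q_E = (154 - (1/2)q_E)q_E - 72q_E.
Maximising: ∂π_E/∂q_E = 82 - q_E = 0, giving q_E = 82.
Then q_X = (164 - 82)/2 = 41.
Price P = 236 - 123 = 113.
Xenon's profit: (113 - 72)·41 = 1681.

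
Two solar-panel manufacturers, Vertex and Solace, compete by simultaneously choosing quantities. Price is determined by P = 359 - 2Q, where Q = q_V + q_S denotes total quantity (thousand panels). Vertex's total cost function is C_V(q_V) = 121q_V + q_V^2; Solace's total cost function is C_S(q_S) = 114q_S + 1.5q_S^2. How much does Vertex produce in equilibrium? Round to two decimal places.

30.95

Vertex's profit: π_V = (359 - 2Q)q_V - (121q_V + q_V²). Setting ∂π_V/∂q_V = 0: 238 - 6q_V - 2(q_S) = 0.
Solace's profit: π_S = (359 - 2Q)q_S - (114q_S + (3/2)q_S²). Setting ∂π_S/∂q_S = 0: 245 - 7q_S - 2(q_V) = 0.
Best responses: q_V = (238 - 2q_S)/6, q_S = (245 - 2q_V)/7.
Solving the pair: q_V = 588/19, q_S = 497/19.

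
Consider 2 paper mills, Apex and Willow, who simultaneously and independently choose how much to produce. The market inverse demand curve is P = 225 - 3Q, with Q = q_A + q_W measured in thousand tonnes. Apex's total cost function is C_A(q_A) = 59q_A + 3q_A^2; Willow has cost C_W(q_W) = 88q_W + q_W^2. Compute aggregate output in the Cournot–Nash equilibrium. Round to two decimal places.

23.71

Apex's profit: π_A = (225 - 3Q)q_A - (59q_A + 3q_A²). Setting ∂π_A/∂q_A = 0: 166 - 12q_A - 3(q_W) = 0.
Willow's first-order condition: 137 - 8q_W - 3(q_A) = 0.
So q_A = (166 - 3q_W)/12 and q_W = (137 - 3q_A)/8.
Substituting one into the other gives q_A = 917/87 and q_W = 382/29.
Total output Q = 917/87 + 382/29 = 23.7126.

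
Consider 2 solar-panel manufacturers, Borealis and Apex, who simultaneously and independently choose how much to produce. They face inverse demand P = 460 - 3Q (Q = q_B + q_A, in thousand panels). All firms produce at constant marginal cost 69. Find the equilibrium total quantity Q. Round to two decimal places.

Each firm earns π_i = (460 - 3Q)q_i - 69q_i.
Setting ∂π_i/∂q_i = 0 with rivals' quantities fixed: 391 - 6q_i - 3q_j = 0.
By symmetry each firm produces the same amount; substituting q_j = q_i yields q_i = 391/9.
Total output Q = 391/9 + 391/9 = 782/9.

86.89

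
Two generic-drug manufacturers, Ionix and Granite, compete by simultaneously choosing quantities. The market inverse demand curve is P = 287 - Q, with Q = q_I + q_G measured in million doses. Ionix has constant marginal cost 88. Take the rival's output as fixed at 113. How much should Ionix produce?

43

With the rival's output fixed at 113, Ionix's profit is π_I = (287 - 113 - q_I)q_I - (88q_I) = (174 - q_I)q_I - (88q_I).
∂π_I/∂q_I = 86 - 2q_I = 0, so q_I = 43.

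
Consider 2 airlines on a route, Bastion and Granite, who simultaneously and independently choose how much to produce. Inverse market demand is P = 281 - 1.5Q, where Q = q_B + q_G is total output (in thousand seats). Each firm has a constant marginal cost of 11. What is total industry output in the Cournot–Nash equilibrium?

Each firm earns π_i = (281 - 1.5Q)q_i - 11q_i.
Setting ∂π_i/∂q_i = 0 with rivals' quantities fixed: 270 - 3q_i - (3/2)q_j = 0.
By symmetry each firm produces the same amount; substituting q_j = q_i yields q_i = 270/(9/2) = 60.
Total output Q = 60 + 60 = 120.

120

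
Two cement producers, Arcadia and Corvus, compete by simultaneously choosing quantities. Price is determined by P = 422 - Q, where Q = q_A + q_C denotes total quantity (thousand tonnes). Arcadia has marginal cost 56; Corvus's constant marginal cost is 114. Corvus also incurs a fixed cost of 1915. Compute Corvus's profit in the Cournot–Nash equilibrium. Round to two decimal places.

5029.44

Arcadia's profit: π_A = (422 - Q)q_A - (56q_A). Setting ∂π_A/∂q_A = 0: 366 - 2q_A - (q_C) = 0.
Corvus's profit: π_C = (422 - Q)q_C - (114q_C). Setting ∂π_C/∂q_C = 0: 308 - 2q_C - (q_A) = 0.
So q_A = (366 - q_C)/2 and q_C = (308 - q_A)/2.
Solving the pair: q_A = 424/3, q_C = 250/3.
Price P = 422 - 674/3 = 592/3.
Corvus's profit: (592/3 - 114)·(250/3) - 1915 = 5029.4444.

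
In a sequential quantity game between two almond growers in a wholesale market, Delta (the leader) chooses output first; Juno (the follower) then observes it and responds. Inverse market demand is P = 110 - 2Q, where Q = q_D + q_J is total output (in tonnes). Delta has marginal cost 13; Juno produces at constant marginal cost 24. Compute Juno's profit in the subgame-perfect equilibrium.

The follower Juno best-responds to any q_D: π_J = (110 - 2Q)q_J - 24q_J.
Follower FOC: 86 - 2q_D - 4q_J = 0, so q_J(q_D) = (86 - 2q_D)/4.
The leader anticipates this reaction. Substituting into P = 110 - 2Q gives P = 67 - q_D, so π_D = (67 - q_D)q_D - 13q_D.
Maximising: ∂π_D/∂q_D = 54 - 2q_D = 0, giving q_D = 27.
Then q_J = (86 - 2·27)/4 = 8.
Price P = 110 - 2·35 = 40.
Juno's profit: (40 - 24)·8 = 128.

128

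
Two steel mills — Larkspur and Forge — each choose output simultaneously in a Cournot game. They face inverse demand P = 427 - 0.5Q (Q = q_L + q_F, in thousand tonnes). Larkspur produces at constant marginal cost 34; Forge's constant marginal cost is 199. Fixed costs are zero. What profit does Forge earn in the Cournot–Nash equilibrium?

Larkspur's profit: π_L = (427 - 0.5Q)q_L - (34q_L). Setting ∂π_L/∂q_L = 0: 393 - q_L - (1/2)(q_F) = 0.
Forge's profit: π_F = (427 - 0.5Q)q_F - (199q_F). Setting ∂π_F/∂q_F = 0: 228 - q_F - (1/2)(q_L) = 0.
Best responses: q_L = (393 - (1/2)q_F), q_F = (228 - (1/2)q_L).
Solving the pair: q_L = 372, q_F = 42.
Price P = 427 - (1/2)·414 = 220.
Forge's profit: (220 - 199)·42 = 882.

882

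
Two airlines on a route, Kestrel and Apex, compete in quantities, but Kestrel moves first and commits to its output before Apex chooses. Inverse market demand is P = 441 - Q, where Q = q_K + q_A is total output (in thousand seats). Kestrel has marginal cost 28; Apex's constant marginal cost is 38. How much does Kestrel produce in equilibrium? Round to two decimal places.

The follower Apex best-responds to any q_K: π_A = (441 - Q)q_A - 38q_A.
Follower FOC: 403 - q_K - 2q_A = 0, so q_A(q_K) = (403 - q_K)/2.
The leader anticipates this reaction. Substituting into P = 441 - Q gives P = 479/2 - (1/2)q_K, so π_K = (479/2 - (1/2)q_K)q_K - 28q_K.
Maximising: ∂π_K/∂q_K = 423/2 - q_K = 0, giving q_K = 423/2.
Then q_A = (403 - 423/2)/2 = 383/4.

211.50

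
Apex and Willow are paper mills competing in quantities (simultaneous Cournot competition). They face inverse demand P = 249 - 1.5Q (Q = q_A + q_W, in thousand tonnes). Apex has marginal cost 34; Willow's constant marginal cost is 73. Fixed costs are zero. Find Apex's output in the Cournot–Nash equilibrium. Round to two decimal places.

56.44

Apex's profit: π_A = (249 - 1.5Q)q_A - (34q_A). Setting ∂π_A/∂q_A = 0: 215 - 3q_A - (3/2)(q_W) = 0.
Willow's first-order condition: 176 - 3q_W - (3/2)(q_A) = 0.
Best responses: q_A = (215 - (3/2)q_W)/3, q_W = (176 - (3/2)q_A)/3.
Substituting one into the other gives q_A = 508/9 and q_W = 274/9.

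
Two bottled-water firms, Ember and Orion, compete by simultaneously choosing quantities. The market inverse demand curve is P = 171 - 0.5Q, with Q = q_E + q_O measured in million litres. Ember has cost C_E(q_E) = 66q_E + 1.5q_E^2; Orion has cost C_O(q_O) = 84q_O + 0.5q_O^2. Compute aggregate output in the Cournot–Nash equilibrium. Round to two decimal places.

59.61

Ember's profit: π_E = (171 - 0.5Q)q_E - (66q_E + (3/2)q_E²). Setting ∂π_E/∂q_E = 0: 105 - 4q_E - (1/2)(q_O) = 0.
Orion's first-order condition: 87 - 2q_O - (1/2)(q_E) = 0.
Rearranging gives the reaction functions q_E = (105 - (1/2)q_O)/4 and q_O = (87 - (1/2)q_E)/2.
Solving the pair: q_E = 666/31, q_O = 1182/31.
Total output Q = 666/31 + 1182/31 = 1848/31.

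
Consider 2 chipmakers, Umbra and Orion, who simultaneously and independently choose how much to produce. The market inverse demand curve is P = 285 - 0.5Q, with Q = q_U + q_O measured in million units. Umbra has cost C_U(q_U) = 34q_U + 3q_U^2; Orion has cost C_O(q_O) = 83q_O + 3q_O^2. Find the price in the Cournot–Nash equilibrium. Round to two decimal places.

Umbra's profit: π_U = (285 - 0.5Q)q_U - (34q_U + 3q_U²). Setting ∂π_U/∂q_U = 0: 251 - 7q_U - (1/2)(q_O) = 0.
Orion's first-order condition: 202 - 7q_O - (1/2)(q_U) = 0.
So q_U = (251 - (1/2)q_O)/7 and q_O = (202 - (1/2)q_U)/7.
Substituting one into the other gives q_U = 33.9692 and q_O = 1718/65.
Total output Q = 302/5, so price P = 285 - (1/2)·(302/5) = 1274/5.

254.80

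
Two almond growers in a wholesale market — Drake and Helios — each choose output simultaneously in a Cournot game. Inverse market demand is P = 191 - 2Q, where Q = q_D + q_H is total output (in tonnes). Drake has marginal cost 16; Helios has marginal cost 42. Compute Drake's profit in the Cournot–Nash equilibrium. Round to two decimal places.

Drake's profit: π_D = (191 - 2Q)q_D - (16q_D). Setting ∂π_D/∂q_D = 0: 175 - 4q_D - 2(q_H) = 0.
Helios's profit: π_H = (191 - 2Q)q_H - (42q_H). Setting ∂π_H/∂q_H = 0: 149 - 4q_H - 2(q_D) = 0.
Best responses: q_D = (175 - 2q_H)/4, q_H = (149 - 2q_D)/4.
Substituting one into the other gives q_D = 67/2 and q_H = 41/2.
Price P = 191 - 2·54 = 83.
Drake's profit: (83 - 16)·(67/2) = 2244.5000.

2244.50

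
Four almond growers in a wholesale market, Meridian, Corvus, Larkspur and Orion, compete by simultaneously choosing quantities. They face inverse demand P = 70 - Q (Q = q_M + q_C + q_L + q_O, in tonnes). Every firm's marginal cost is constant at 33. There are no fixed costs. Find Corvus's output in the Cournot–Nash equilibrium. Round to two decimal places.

7.40

Each firm earns π_i = (70 - Q)q_i - 33q_i.
First-order condition (treating rivals' output as given): 37 - 2q_i - Σ_{j≠i} q_j = 0.
By symmetry each firm produces the same amount; substituting Σ_{j≠i} q_j = 3q_i yields q_i = 37/5.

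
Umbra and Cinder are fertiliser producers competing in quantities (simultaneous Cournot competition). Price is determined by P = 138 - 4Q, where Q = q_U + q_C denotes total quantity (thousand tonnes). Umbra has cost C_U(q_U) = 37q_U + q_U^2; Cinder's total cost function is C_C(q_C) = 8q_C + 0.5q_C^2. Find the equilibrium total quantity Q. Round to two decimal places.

Umbra's profit: π_U = (138 - 4Q)q_U - (37q_U + q_U²). Setting ∂π_U/∂q_U = 0: 101 - 10q_U - 4(q_C) = 0.
Cinder's profit: π_C = (138 - 4Q)q_C - (8q_C + (1/2)q_C²). Setting ∂π_C/∂q_C = 0: 130 - 9q_C - 4(q_U) = 0.
So q_U = (101 - 4q_C)/10 and q_C = (130 - 4q_U)/9.
Solving the pair: q_U = 389/74, q_C = 448/37.
Total output Q = 389/74 + 448/37 = 1285/74.

17.36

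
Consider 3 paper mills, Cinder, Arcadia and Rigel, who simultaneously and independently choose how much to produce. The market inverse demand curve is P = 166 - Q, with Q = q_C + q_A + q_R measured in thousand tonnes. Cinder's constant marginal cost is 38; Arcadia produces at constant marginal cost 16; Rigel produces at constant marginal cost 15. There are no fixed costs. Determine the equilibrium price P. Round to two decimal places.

Cinder's profit: π_C = (166 - Q)q_C - (38q_C). Setting ∂π_C/∂q_C = 0: 128 - 2q_C - (q_A + q_R) = 0.
Arcadia's profit: π_A = (166 - Q)q_A - (16q_A). Setting ∂π_A/∂q_A = 0: 150 - 2q_A - (q_C + q_R) = 0.
Rigel's first-order condition: 151 - 2q_R - (q_C + q_A) = 0.
Summing all 3 equations gives 429 − 4Q = 0, hence Q = 429/4.
Back-substituting: q_C = (128 − 429/4) = 83/4, q_A = (150 − 429/4) = 171/4, q_R = (151 − 429/4) = 175/4.
Total output Q = 429/4, so price P = 166 - 429/4 = 235/4.

58.75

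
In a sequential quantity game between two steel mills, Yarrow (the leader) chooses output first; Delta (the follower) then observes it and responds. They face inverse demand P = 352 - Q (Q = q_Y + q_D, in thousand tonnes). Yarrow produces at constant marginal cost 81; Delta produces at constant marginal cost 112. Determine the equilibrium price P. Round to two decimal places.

156.50

Solve by backward induction. Given q_Y, the follower Delta maximises π_D = (352 - q_Y - q_D)q_D - 112q_D.
Follower FOC: 240 - q_Y - 2q_D = 0, so q_D(q_Y) = (240 - q_Y)/2.
The leader anticipates this reaction. Substituting into P = 352 - Q gives P = 232 - (1/2)q_Y, so π_Y = (232 - (1/2)q_Y)q_Y - 81q_Y.
The leader's first-order condition 151 - q_Y = 0 yields q_Y = 151.
Then q_D = (240 - 151)/2 = 89/2.
Total output Q = 391/2, so price P = 352 - 391/2 = 313/2.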